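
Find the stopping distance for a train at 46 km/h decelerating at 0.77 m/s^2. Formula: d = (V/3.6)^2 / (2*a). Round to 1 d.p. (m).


Convert speed: V = 46 / 3.6 = 12.7778 m/s
V^2 = 163.2716
d = 163.2716 / (2 * 0.77)
d = 163.2716 / 1.54
d = 106.0 m

106.0


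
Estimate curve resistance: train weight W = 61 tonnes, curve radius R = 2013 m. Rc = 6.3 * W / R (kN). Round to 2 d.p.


Rc = 6.3 * W / R
Rc = 6.3 * 61 / 2013
Rc = 384.3 / 2013
Rc = 0.19 kN

0.19


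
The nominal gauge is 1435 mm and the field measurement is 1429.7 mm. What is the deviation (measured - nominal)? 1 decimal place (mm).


Deviation = measured - nominal
Deviation = 1429.7 - 1435
Deviation = -5.3 mm

-5.3


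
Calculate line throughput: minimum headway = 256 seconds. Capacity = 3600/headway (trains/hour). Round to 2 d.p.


Capacity = 3600 / headway
Capacity = 3600 / 256
Capacity = 14.06 trains/hour

14.06


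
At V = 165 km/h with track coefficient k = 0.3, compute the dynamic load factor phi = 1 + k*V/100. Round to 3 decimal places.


phi = 1 + k * V / 100
phi = 1 + 0.3 * 165 / 100
phi = 1 + 0.495
phi = 1.495

1.495


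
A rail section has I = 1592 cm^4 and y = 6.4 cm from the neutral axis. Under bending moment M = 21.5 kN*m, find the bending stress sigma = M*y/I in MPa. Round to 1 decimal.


Convert units:
M = 21.5 kN*m = 21500000 N*mm
y = 6.4 cm = 64 mm
I = 1592 cm^4 = 15920000 mm^4
sigma = 21500000 * 64 / 15920000
sigma = 86.4 MPa

86.4


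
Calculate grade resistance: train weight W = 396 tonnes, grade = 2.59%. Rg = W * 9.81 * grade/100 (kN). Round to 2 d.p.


Rg = W * 9.81 * grade / 100
Rg = 396 * 9.81 * 2.59 / 100
Rg = 3884.76 * 0.0259
Rg = 100.62 kN

100.62


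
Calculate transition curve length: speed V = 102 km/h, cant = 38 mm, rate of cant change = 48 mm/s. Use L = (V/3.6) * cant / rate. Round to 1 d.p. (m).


Convert speed: V = 102 / 3.6 = 28.3333 m/s
L = 28.3333 * 38 / 48
L = 1076.6667 / 48
L = 22.4 m

22.4


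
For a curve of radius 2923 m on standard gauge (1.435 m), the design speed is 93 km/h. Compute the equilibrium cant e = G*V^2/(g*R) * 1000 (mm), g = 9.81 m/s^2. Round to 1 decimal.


Convert speed: V = 93 / 3.6 = 25.8333 m/s
Apply formula: e = 1.435 * 25.8333^2 / (9.81 * 2923)
e = 1.435 * 667.3611 / 28674.63
e = 0.033398 m = 33.4 mm

33.4


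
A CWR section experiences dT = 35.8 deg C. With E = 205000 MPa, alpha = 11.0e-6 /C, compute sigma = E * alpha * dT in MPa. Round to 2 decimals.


sigma = E * alpha * dT
sigma = 205000 * 11.0e-6 * 35.8
sigma = 2.255 * 35.8
sigma = 80.73 MPa

80.73


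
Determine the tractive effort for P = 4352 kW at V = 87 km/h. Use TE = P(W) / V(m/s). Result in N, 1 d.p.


Convert: P = 4352 kW = 4352000 W
V = 87 / 3.6 = 24.1667 m/s
TE = 4352000 / 24.1667
TE = 180082.8 N

180082.8


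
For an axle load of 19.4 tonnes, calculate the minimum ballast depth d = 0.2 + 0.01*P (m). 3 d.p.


d = 0.2 + 0.01 * 19.4
d = 0.2 + 0.194
d = 0.394 m

0.394


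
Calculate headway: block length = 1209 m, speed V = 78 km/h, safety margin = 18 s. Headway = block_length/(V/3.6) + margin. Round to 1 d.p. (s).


V = 78 / 3.6 = 21.6667 m/s
Block traversal time = 1209 / 21.6667 = 55.8 s
Headway = 55.8 + 18
Headway = 73.8 s

73.8


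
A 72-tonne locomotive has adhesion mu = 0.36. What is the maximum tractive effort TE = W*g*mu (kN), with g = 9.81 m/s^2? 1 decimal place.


TE_max = W * g * mu
TE_max = 72 * 9.81 * 0.36
TE_max = 706.32 * 0.36
TE_max = 254.3 kN

254.3


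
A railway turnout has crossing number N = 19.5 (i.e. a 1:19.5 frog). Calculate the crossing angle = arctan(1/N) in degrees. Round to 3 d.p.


1/N = 1/19.5 = 0.051282
angle = arctan(0.051282) = 0.051237 rad
angle = 0.051237 * 180/pi = 2.936 degrees

2.936


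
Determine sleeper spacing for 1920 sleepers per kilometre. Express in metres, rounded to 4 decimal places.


Spacing = 1000 m / number of sleepers
Spacing = 1000 / 1920
Spacing = 0.5208 m

0.5208


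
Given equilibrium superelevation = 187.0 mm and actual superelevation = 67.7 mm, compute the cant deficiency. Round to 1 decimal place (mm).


Cant deficiency = equilibrium cant - actual cant
CD = 187.0 - 67.7
CD = 119.3 mm

119.3


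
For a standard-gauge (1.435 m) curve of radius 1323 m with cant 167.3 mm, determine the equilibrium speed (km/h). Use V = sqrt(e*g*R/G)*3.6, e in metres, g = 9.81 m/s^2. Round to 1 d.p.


Convert cant: e = 167.3 mm = 0.1673 m
V_ms = sqrt(0.1673 * 9.81 * 1323 / 1.435)
V_ms = sqrt(1513.118327) = 38.8988 m/s
V = 38.8988 * 3.6 = 140.0 km/h

140.0


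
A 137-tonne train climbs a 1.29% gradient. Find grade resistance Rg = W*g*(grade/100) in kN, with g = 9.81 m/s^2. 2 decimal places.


Rg = W * 9.81 * grade / 100
Rg = 137 * 9.81 * 1.29 / 100
Rg = 1343.97 * 0.0129
Rg = 17.34 kN

17.34


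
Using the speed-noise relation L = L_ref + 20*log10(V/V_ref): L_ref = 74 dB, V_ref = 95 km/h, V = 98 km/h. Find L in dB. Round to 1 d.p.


V/V_ref = 98 / 95 = 1.031579
log10(1.031579) = 0.013502
20 * 0.013502 = 0.27
L = 74 + 0.27 = 74.3 dB

74.3


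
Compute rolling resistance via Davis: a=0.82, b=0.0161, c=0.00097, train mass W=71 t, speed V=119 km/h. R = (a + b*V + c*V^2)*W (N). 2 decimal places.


b*V = 0.0161 * 119 = 1.9159
c*V^2 = 0.00097 * 14161 = 13.73617
R_per_t = 0.82 + 1.9159 + 13.73617 = 16.47207 N/t
R_total = 16.47207 * 71 = 1169.52 N

1169.52


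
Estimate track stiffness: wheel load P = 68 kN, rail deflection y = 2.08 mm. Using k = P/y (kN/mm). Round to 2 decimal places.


Track stiffness k = P / y
k = 68 / 2.08
k = 32.69 kN/mm

32.69


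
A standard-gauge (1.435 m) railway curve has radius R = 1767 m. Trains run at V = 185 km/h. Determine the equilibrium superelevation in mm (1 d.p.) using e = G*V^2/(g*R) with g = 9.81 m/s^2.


Convert speed: V = 185 / 3.6 = 51.3889 m/s
Apply formula: e = 1.435 * 51.3889^2 / (9.81 * 1767)
e = 1.435 * 2640.8179 / 17334.27
e = 0.218617 m = 218.6 mm

218.6


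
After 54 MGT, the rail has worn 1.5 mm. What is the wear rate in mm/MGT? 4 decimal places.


Wear rate = total wear / cumulative tonnage
Rate = 1.5 / 54
Rate = 0.0278 mm/MGT

0.0278


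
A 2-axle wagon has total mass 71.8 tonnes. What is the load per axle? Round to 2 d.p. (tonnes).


Load per axle = total weight / number of axles
Load = 71.8 / 2
Load = 35.90 tonnes

35.90


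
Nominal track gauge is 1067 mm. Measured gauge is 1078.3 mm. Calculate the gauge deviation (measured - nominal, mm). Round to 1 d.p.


Deviation = measured - nominal
Deviation = 1078.3 - 1067
Deviation = 11.3 mm

11.3


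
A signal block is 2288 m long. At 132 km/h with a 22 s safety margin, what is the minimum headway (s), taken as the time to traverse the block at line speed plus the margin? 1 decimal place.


V = 132 / 3.6 = 36.6667 m/s
Block traversal time = 2288 / 36.6667 = 62.4 s
Headway = 62.4 + 22
Headway = 84.4 s

84.4


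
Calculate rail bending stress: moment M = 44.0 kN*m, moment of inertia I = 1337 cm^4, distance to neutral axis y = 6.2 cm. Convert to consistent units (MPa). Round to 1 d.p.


Convert units:
M = 44.0 kN*m = 44000000 N*mm
y = 6.2 cm = 62 mm
I = 1337 cm^4 = 13370000 mm^4
sigma = 44000000 * 62 / 13370000
sigma = 204.0 MPa

204.0


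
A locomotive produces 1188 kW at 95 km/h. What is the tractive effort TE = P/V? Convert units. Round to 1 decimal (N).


Convert: P = 1188 kW = 1188000 W
V = 95 / 3.6 = 26.3889 m/s
TE = 1188000 / 26.3889
TE = 45018.9 N

45018.9


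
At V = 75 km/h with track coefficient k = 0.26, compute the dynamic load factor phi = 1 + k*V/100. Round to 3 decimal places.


phi = 1 + k * V / 100
phi = 1 + 0.26 * 75 / 100
phi = 1 + 0.195
phi = 1.195

1.195


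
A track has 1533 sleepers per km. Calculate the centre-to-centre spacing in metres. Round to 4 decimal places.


Spacing = 1000 m / number of sleepers
Spacing = 1000 / 1533
Spacing = 0.6523 m

0.6523


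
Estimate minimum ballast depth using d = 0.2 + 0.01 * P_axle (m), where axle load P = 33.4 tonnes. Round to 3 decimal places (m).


d = 0.2 + 0.01 * 33.4
d = 0.2 + 0.334
d = 0.534 m

0.534


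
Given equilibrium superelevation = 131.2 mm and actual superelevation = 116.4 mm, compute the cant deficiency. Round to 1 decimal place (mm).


Cant deficiency = equilibrium cant - actual cant
CD = 131.2 - 116.4
CD = 14.8 mm

14.8


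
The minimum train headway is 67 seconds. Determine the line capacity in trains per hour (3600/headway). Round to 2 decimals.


Capacity = 3600 / headway
Capacity = 3600 / 67
Capacity = 53.73 trains/hour

53.73


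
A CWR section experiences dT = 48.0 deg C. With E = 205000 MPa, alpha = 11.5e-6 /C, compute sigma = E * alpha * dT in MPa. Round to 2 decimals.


sigma = E * alpha * dT
sigma = 205000 * 11.5e-6 * 48.0
sigma = 2.3575 * 48.0
sigma = 113.16 MPa

113.16


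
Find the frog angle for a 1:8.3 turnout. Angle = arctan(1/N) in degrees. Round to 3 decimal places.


1/N = 1/8.3 = 0.120482
angle = arctan(0.120482) = 0.119904 rad
angle = 0.119904 * 180/pi = 6.870 degrees

6.870


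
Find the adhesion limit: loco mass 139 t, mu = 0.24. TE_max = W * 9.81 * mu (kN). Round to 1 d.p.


TE_max = W * g * mu
TE_max = 139 * 9.81 * 0.24
TE_max = 1363.59 * 0.24
TE_max = 327.3 kN

327.3


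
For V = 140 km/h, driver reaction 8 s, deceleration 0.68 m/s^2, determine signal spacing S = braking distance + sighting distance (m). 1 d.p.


V = 140 / 3.6 = 38.8889 m/s
Braking distance = 38.8889^2 / (2*0.68) = 1112.0189 m
Sighting distance = 38.8889 * 8 = 311.1111 m
S = 1112.0189 + 311.1111 = 1423.1 m

1423.1


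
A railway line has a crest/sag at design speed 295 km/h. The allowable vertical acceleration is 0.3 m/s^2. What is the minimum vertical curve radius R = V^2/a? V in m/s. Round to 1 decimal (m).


Convert speed: V = 295 / 3.6 = 81.9444 m/s
V^2 = 6714.892 m^2/s^2
R_v = 6714.892 / 0.3
R_v = 22383.0 m

22383.0


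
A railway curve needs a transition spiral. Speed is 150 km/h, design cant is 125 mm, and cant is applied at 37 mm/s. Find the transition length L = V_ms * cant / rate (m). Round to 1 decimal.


Convert speed: V = 150 / 3.6 = 41.6667 m/s
L = 41.6667 * 125 / 37
L = 5208.3333 / 37
L = 140.8 m

140.8


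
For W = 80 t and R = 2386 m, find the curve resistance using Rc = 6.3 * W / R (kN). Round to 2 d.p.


Rc = 6.3 * W / R
Rc = 6.3 * 80 / 2386
Rc = 504.0 / 2386
Rc = 0.21 kN

0.21


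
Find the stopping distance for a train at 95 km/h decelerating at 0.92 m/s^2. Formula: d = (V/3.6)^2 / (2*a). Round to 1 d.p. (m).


Convert speed: V = 95 / 3.6 = 26.3889 m/s
V^2 = 696.3735
d = 696.3735 / (2 * 0.92)
d = 696.3735 / 1.84
d = 378.5 m

378.5


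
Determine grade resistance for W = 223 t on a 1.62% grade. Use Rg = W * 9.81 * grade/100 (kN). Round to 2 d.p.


Rg = W * 9.81 * grade / 100
Rg = 223 * 9.81 * 1.62 / 100
Rg = 2187.63 * 0.0162
Rg = 35.44 kN

35.44


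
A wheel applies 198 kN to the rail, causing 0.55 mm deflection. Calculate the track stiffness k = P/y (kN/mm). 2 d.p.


Track stiffness k = P / y
k = 198 / 0.55
k = 360.00 kN/mm

360.00


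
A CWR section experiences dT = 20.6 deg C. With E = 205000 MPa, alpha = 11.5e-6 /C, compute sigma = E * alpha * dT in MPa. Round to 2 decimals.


sigma = E * alpha * dT
sigma = 205000 * 11.5e-6 * 20.6
sigma = 2.3575 * 20.6
sigma = 48.56 MPa

48.56


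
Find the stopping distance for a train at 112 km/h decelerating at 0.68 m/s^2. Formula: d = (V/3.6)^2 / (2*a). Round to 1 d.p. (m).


Convert speed: V = 112 / 3.6 = 31.1111 m/s
V^2 = 967.9012
d = 967.9012 / (2 * 0.68)
d = 967.9012 / 1.36
d = 711.7 m

711.7


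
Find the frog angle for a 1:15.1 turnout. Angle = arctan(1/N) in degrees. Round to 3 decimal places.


1/N = 1/15.1 = 0.066225
angle = arctan(0.066225) = 0.066129 rad
angle = 0.066129 * 180/pi = 3.789 degrees

3.789


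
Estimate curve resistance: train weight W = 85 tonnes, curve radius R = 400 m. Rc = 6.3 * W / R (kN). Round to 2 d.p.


Rc = 6.3 * W / R
Rc = 6.3 * 85 / 400
Rc = 535.5 / 400
Rc = 1.34 kN

1.34


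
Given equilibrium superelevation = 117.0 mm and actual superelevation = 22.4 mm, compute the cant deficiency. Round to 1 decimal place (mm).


Cant deficiency = equilibrium cant - actual cant
CD = 117.0 - 22.4
CD = 94.6 mm

94.6


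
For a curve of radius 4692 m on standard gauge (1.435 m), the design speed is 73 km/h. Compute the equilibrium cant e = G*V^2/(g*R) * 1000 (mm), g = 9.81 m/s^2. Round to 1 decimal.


Convert speed: V = 73 / 3.6 = 20.2778 m/s
Apply formula: e = 1.435 * 20.2778^2 / (9.81 * 4692)
e = 1.435 * 411.1883 / 46028.52
e = 0.012819 m = 12.8 mm

12.8


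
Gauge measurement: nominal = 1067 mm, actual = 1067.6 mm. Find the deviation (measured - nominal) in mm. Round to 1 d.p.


Deviation = measured - nominal
Deviation = 1067.6 - 1067
Deviation = 0.6 mm

0.6


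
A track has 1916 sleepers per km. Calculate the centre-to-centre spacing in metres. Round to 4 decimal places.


Spacing = 1000 m / number of sleepers
Spacing = 1000 / 1916
Spacing = 0.5219 m

0.5219


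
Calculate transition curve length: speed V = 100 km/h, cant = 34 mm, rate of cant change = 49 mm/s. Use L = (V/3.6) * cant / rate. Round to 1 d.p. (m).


Convert speed: V = 100 / 3.6 = 27.7778 m/s
L = 27.7778 * 34 / 49
L = 944.4444 / 49
L = 19.3 m

19.3


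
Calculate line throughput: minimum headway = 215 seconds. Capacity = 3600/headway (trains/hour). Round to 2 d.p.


Capacity = 3600 / headway
Capacity = 3600 / 215
Capacity = 16.74 trains/hour

16.74


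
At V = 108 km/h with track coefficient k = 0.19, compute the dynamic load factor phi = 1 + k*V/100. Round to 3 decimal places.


phi = 1 + k * V / 100
phi = 1 + 0.19 * 108 / 100
phi = 1 + 0.2052
phi = 1.205

1.205


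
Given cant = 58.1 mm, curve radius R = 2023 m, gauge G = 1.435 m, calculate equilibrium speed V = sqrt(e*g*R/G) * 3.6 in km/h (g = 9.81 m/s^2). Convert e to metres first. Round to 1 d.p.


Convert cant: e = 58.1 mm = 0.0581 m
V_ms = sqrt(0.0581 * 9.81 * 2023 / 1.435)
V_ms = sqrt(803.505995) = 28.3462 m/s
V = 28.3462 * 3.6 = 102.0 km/h

102.0


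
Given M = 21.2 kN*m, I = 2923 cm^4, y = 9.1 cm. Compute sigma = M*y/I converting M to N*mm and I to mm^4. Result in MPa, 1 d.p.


Convert units:
M = 21.2 kN*m = 21200000 N*mm
y = 9.1 cm = 91 mm
I = 2923 cm^4 = 29230000 mm^4
sigma = 21200000 * 91 / 29230000
sigma = 66.0 MPa

66.0


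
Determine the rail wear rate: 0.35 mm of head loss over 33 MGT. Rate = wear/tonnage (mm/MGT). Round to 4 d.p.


Wear rate = total wear / cumulative tonnage
Rate = 0.35 / 33
Rate = 0.0106 mm/MGT

0.0106


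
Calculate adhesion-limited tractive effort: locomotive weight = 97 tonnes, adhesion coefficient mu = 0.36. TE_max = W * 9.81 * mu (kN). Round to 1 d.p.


TE_max = W * g * mu
TE_max = 97 * 9.81 * 0.36
TE_max = 951.57 * 0.36
TE_max = 342.6 kN

342.6


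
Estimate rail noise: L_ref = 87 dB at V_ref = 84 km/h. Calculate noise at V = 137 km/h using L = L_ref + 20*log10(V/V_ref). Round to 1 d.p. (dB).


V/V_ref = 137 / 84 = 1.630952
log10(1.630952) = 0.212441
20 * 0.212441 = 4.2488
L = 87 + 4.2488 = 91.2 dB

91.2


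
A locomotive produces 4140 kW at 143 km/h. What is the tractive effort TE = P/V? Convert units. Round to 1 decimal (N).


Convert: P = 4140 kW = 4140000 W
V = 143 / 3.6 = 39.7222 m/s
TE = 4140000 / 39.7222
TE = 104223.8 N

104223.8


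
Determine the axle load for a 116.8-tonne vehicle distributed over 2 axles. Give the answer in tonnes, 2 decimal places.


Load per axle = total weight / number of axles
Load = 116.8 / 2
Load = 58.40 tonnes

58.40


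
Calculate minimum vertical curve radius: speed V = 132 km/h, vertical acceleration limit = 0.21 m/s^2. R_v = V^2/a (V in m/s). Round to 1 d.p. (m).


Convert speed: V = 132 / 3.6 = 36.6667 m/s
V^2 = 1344.4444 m^2/s^2
R_v = 1344.4444 / 0.21
R_v = 6402.1 m

6402.1


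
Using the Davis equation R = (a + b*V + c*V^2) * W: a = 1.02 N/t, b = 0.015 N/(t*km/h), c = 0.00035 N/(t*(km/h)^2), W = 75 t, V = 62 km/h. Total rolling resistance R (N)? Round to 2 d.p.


b*V = 0.015 * 62 = 0.93
c*V^2 = 0.00035 * 3844 = 1.3454
R_per_t = 1.02 + 0.93 + 1.3454 = 3.2954 N/t
R_total = 3.2954 * 75 = 247.16 N

247.16


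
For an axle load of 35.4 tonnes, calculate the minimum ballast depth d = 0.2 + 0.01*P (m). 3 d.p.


d = 0.2 + 0.01 * 35.4
d = 0.2 + 0.354
d = 0.554 m

0.554


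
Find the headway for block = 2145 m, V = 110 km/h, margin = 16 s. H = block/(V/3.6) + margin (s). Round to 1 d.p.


V = 110 / 3.6 = 30.5556 m/s
Block traversal time = 2145 / 30.5556 = 70.2 s
Headway = 70.2 + 16
Headway = 86.2 s

86.2


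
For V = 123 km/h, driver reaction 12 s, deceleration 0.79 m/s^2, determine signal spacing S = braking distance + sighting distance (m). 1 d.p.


V = 123 / 3.6 = 34.1667 m/s
Braking distance = 34.1667^2 / (2*0.79) = 738.8361 m
Sighting distance = 34.1667 * 12 = 410.0 m
S = 738.8361 + 410.0 = 1148.8 m

1148.8


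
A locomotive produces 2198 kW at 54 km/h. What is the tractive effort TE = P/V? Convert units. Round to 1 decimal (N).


Convert: P = 2198 kW = 2198000 W
V = 54 / 3.6 = 15.0 m/s
TE = 2198000 / 15.0
TE = 146533.3 N

146533.3


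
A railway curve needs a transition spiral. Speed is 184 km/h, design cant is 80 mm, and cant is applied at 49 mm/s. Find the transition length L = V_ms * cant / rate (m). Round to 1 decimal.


Convert speed: V = 184 / 3.6 = 51.1111 m/s
L = 51.1111 * 80 / 49
L = 4088.8889 / 49
L = 83.4 m

83.4


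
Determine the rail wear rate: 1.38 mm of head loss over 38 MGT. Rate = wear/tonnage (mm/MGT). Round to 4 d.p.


Wear rate = total wear / cumulative tonnage
Rate = 1.38 / 38
Rate = 0.0363 mm/MGT

0.0363


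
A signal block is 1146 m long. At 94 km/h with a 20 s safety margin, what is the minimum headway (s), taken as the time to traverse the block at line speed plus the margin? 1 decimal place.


V = 94 / 3.6 = 26.1111 m/s
Block traversal time = 1146 / 26.1111 = 43.8894 s
Headway = 43.8894 + 20
Headway = 63.9 s

63.9


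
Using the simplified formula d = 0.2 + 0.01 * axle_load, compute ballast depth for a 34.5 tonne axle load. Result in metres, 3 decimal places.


d = 0.2 + 0.01 * 34.5
d = 0.2 + 0.345
d = 0.545 m

0.545


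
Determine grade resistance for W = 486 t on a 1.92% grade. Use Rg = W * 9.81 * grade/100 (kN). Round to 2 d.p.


Rg = W * 9.81 * grade / 100
Rg = 486 * 9.81 * 1.92 / 100
Rg = 4767.66 * 0.0192
Rg = 91.54 kN

91.54


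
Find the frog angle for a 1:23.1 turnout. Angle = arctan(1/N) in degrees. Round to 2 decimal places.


1/N = 1/23.1 = 0.04329
angle = arctan(0.04329) = 0.043263 rad
angle = 0.043263 * 180/pi = 2.48 degrees

2.48


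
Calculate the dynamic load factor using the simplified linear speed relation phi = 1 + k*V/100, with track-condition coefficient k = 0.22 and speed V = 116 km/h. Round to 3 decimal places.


phi = 1 + k * V / 100
phi = 1 + 0.22 * 116 / 100
phi = 1 + 0.2552
phi = 1.255

1.255


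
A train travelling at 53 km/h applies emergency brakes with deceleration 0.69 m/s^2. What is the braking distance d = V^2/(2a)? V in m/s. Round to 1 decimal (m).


Convert speed: V = 53 / 3.6 = 14.7222 m/s
V^2 = 216.7438
d = 216.7438 / (2 * 0.69)
d = 216.7438 / 1.38
d = 157.1 m

157.1


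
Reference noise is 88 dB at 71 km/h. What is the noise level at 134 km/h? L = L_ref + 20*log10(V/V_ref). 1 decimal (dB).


V/V_ref = 134 / 71 = 1.887324
log10(1.887324) = 0.275846
20 * 0.275846 = 5.5169
L = 88 + 5.5169 = 93.5 dB

93.5


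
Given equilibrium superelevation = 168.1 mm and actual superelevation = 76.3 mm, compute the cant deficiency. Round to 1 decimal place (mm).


Cant deficiency = equilibrium cant - actual cant
CD = 168.1 - 76.3
CD = 91.8 mm

91.8


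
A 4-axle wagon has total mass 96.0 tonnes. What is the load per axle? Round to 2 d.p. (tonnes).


Load per axle = total weight / number of axles
Load = 96.0 / 4
Load = 24.00 tonnes

24.00


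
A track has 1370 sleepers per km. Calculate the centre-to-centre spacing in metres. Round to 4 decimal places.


Spacing = 1000 m / number of sleepers
Spacing = 1000 / 1370
Spacing = 0.7299 m

0.7299


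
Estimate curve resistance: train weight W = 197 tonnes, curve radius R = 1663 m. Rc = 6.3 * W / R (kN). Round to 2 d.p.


Rc = 6.3 * W / R
Rc = 6.3 * 197 / 1663
Rc = 1241.1 / 1663
Rc = 0.75 kN

0.75


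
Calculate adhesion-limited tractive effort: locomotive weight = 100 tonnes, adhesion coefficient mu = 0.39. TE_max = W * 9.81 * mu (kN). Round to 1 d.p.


TE_max = W * g * mu
TE_max = 100 * 9.81 * 0.39
TE_max = 981.0 * 0.39
TE_max = 382.6 kN

382.6


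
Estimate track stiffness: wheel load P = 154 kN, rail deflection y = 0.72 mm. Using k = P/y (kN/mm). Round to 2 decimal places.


Track stiffness k = P / y
k = 154 / 0.72
k = 213.89 kN/mm

213.89


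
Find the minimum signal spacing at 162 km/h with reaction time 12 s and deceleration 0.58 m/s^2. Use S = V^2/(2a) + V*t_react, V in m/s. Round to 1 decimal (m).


V = 162 / 3.6 = 45.0 m/s
Braking distance = 45.0^2 / (2*0.58) = 1745.6897 m
Sighting distance = 45.0 * 12 = 540.0 m
S = 1745.6897 + 540.0 = 2285.7 m

2285.7


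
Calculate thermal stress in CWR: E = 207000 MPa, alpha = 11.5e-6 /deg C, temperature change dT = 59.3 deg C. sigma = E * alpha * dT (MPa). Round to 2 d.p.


sigma = E * alpha * dT
sigma = 207000 * 11.5e-6 * 59.3
sigma = 2.3805 * 59.3
sigma = 141.16 MPa

141.16


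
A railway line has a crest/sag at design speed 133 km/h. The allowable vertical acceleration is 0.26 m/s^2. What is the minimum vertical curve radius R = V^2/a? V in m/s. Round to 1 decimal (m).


Convert speed: V = 133 / 3.6 = 36.9444 m/s
V^2 = 1364.892 m^2/s^2
R_v = 1364.892 / 0.26
R_v = 5249.6 m

5249.6


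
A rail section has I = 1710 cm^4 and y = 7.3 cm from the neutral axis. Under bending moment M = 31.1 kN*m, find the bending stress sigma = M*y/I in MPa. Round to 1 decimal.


Convert units:
M = 31.1 kN*m = 31100000 N*mm
y = 7.3 cm = 73 mm
I = 1710 cm^4 = 17100000 mm^4
sigma = 31100000 * 73 / 17100000
sigma = 132.8 MPa

132.8


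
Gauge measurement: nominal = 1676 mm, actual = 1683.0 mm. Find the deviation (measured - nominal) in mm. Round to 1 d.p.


Deviation = measured - nominal
Deviation = 1683.0 - 1676
Deviation = 7.0 mm

7.0


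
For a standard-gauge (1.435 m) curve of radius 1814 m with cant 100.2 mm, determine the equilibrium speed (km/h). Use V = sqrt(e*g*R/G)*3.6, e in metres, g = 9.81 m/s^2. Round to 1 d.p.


Convert cant: e = 100.2 mm = 0.1002 m
V_ms = sqrt(0.1002 * 9.81 * 1814 / 1.435)
V_ms = sqrt(1242.573567) = 35.2502 m/s
V = 35.2502 * 3.6 = 126.9 km/h

126.9


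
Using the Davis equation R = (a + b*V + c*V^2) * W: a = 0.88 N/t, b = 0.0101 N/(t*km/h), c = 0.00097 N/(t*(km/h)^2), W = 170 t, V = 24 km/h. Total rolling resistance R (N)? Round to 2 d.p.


b*V = 0.0101 * 24 = 0.2424
c*V^2 = 0.00097 * 576 = 0.55872
R_per_t = 0.88 + 0.2424 + 0.55872 = 1.68112 N/t
R_total = 1.68112 * 170 = 285.79 N

285.79


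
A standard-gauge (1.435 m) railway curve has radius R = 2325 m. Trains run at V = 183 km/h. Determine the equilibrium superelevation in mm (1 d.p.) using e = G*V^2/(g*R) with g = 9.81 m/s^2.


Convert speed: V = 183 / 3.6 = 50.8333 m/s
Apply formula: e = 1.435 * 50.8333^2 / (9.81 * 2325)
e = 1.435 * 2584.0278 / 22808.25
e = 0.162576 m = 162.6 mm

162.6


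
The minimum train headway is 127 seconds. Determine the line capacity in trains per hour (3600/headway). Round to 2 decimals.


Capacity = 3600 / headway
Capacity = 3600 / 127
Capacity = 28.35 trains/hour

28.35


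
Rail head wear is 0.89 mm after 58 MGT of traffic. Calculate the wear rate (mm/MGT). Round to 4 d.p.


Wear rate = total wear / cumulative tonnage
Rate = 0.89 / 58
Rate = 0.0153 mm/MGT

0.0153


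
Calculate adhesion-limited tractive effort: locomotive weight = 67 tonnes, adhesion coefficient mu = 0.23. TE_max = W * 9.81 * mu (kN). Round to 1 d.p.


TE_max = W * g * mu
TE_max = 67 * 9.81 * 0.23
TE_max = 657.27 * 0.23
TE_max = 151.2 kN

151.2


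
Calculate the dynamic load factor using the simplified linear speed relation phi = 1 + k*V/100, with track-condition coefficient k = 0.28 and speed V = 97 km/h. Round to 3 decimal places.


phi = 1 + k * V / 100
phi = 1 + 0.28 * 97 / 100
phi = 1 + 0.2716
phi = 1.272

1.272


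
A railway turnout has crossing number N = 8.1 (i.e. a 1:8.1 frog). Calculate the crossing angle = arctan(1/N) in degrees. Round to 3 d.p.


1/N = 1/8.1 = 0.123457
angle = arctan(0.123457) = 0.122835 rad
angle = 0.122835 * 180/pi = 7.038 degrees

7.038


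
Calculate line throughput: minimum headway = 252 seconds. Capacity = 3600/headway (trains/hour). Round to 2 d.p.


Capacity = 3600 / headway
Capacity = 3600 / 252
Capacity = 14.29 trains/hour

14.29


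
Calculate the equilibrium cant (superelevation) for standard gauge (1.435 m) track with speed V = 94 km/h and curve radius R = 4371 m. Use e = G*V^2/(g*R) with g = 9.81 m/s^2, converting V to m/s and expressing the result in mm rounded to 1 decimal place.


Convert speed: V = 94 / 3.6 = 26.1111 m/s
Apply formula: e = 1.435 * 26.1111^2 / (9.81 * 4371)
e = 1.435 * 681.7901 / 42879.51
e = 0.022817 m = 22.8 mm

22.8


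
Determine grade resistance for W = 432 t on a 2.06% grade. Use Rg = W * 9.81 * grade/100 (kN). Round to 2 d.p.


Rg = W * 9.81 * grade / 100
Rg = 432 * 9.81 * 2.06 / 100
Rg = 4237.92 * 0.0206
Rg = 87.30 kN

87.30


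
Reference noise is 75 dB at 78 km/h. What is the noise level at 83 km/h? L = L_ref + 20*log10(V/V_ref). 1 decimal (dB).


V/V_ref = 83 / 78 = 1.064103
log10(1.064103) = 0.026983
20 * 0.026983 = 0.5397
L = 75 + 0.5397 = 75.5 dB

75.5


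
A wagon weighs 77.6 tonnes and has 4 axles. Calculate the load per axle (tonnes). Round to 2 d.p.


Load per axle = total weight / number of axles
Load = 77.6 / 4
Load = 19.40 tonnes

19.40


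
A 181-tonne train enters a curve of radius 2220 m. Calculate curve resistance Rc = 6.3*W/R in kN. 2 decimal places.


Rc = 6.3 * W / R
Rc = 6.3 * 181 / 2220
Rc = 1140.3 / 2220
Rc = 0.51 kN

0.51


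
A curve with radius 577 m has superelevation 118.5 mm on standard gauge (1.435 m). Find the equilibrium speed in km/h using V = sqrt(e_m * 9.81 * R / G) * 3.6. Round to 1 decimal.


Convert cant: e = 118.5 mm = 0.1185 m
V_ms = sqrt(0.1185 * 9.81 * 577 / 1.435)
V_ms = sqrt(467.424282) = 21.62 m/s
V = 21.62 * 3.6 = 77.8 km/h

77.8


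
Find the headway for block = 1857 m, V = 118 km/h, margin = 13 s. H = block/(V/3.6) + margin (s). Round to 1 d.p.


V = 118 / 3.6 = 32.7778 m/s
Block traversal time = 1857 / 32.7778 = 56.6542 s
Headway = 56.6542 + 13
Headway = 69.7 s

69.7


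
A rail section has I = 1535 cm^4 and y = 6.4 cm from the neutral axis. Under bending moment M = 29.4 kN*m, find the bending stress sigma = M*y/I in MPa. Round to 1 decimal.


Convert units:
M = 29.4 kN*m = 29400000 N*mm
y = 6.4 cm = 64 mm
I = 1535 cm^4 = 15350000 mm^4
sigma = 29400000 * 64 / 15350000
sigma = 122.6 MPa

122.6


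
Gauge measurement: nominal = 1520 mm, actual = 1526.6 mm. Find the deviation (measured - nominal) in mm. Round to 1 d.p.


Deviation = measured - nominal
Deviation = 1526.6 - 1520
Deviation = 6.6 mm

6.6


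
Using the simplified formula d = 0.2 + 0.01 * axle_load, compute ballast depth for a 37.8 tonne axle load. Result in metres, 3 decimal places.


d = 0.2 + 0.01 * 37.8
d = 0.2 + 0.378
d = 0.578 m

0.578


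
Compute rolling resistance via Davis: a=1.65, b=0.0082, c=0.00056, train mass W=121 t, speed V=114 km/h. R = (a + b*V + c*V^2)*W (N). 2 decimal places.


b*V = 0.0082 * 114 = 0.9348
c*V^2 = 0.00056 * 12996 = 7.27776
R_per_t = 1.65 + 0.9348 + 7.27776 = 9.86256 N/t
R_total = 9.86256 * 121 = 1193.37 N

1193.37


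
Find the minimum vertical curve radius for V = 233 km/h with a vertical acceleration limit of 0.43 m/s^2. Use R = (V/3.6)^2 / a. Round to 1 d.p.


Convert speed: V = 233 / 3.6 = 64.7222 m/s
V^2 = 4188.966 m^2/s^2
R_v = 4188.966 / 0.43
R_v = 9741.8 m

9741.8


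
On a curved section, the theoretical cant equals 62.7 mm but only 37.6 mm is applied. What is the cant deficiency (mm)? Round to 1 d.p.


Cant deficiency = equilibrium cant - actual cant
CD = 62.7 - 37.6
CD = 25.1 mm

25.1


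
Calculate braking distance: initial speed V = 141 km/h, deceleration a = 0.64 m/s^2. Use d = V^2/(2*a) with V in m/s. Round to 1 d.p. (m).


Convert speed: V = 141 / 3.6 = 39.1667 m/s
V^2 = 1534.0278
d = 1534.0278 / (2 * 0.64)
d = 1534.0278 / 1.28
d = 1198.5 m

1198.5


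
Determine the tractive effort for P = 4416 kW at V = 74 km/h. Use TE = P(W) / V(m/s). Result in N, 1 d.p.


Convert: P = 4416 kW = 4416000 W
V = 74 / 3.6 = 20.5556 m/s
TE = 4416000 / 20.5556
TE = 214832.4 N

214832.4


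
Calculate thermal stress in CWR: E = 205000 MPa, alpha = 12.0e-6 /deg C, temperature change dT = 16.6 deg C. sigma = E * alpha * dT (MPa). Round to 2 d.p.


sigma = E * alpha * dT
sigma = 205000 * 12.0e-6 * 16.6
sigma = 2.46 * 16.6
sigma = 40.84 MPa

40.84


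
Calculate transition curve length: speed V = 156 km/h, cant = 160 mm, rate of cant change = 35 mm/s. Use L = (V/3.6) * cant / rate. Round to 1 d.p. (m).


Convert speed: V = 156 / 3.6 = 43.3333 m/s
L = 43.3333 * 160 / 35
L = 6933.3333 / 35
L = 198.1 m

198.1


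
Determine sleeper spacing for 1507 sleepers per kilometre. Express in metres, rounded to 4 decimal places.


Spacing = 1000 m / number of sleepers
Spacing = 1000 / 1507
Spacing = 0.6636 m

0.6636


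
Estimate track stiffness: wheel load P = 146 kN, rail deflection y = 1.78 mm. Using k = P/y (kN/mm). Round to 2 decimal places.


Track stiffness k = P / y
k = 146 / 1.78
k = 82.02 kN/mm

82.02


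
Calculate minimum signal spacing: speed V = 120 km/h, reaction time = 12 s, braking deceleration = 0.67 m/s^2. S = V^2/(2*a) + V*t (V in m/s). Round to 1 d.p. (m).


V = 120 / 3.6 = 33.3333 m/s
Braking distance = 33.3333^2 / (2*0.67) = 829.1874 m
Sighting distance = 33.3333 * 12 = 400.0 m
S = 829.1874 + 400.0 = 1229.2 m

1229.2


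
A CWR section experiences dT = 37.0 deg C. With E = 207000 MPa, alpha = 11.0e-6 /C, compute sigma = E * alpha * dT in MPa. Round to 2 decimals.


sigma = E * alpha * dT
sigma = 207000 * 11.0e-6 * 37.0
sigma = 2.277 * 37.0
sigma = 84.25 MPa

84.25


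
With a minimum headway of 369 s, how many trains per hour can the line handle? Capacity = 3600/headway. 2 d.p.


Capacity = 3600 / headway
Capacity = 3600 / 369
Capacity = 9.76 trains/hour

9.76


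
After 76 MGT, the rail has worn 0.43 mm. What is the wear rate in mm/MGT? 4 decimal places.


Wear rate = total wear / cumulative tonnage
Rate = 0.43 / 76
Rate = 0.0057 mm/MGT

0.0057


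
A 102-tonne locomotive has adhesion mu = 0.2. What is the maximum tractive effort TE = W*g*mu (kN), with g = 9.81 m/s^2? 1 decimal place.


TE_max = W * g * mu
TE_max = 102 * 9.81 * 0.2
TE_max = 1000.62 * 0.2
TE_max = 200.1 kN

200.1


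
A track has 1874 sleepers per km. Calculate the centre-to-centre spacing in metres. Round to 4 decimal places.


Spacing = 1000 m / number of sleepers
Spacing = 1000 / 1874
Spacing = 0.5336 m

0.5336


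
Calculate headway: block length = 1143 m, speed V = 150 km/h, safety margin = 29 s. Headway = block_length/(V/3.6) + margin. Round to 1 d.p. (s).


V = 150 / 3.6 = 41.6667 m/s
Block traversal time = 1143 / 41.6667 = 27.432 s
Headway = 27.432 + 29
Headway = 56.4 s

56.4


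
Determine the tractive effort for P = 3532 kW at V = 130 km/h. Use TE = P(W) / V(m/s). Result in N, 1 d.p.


Convert: P = 3532 kW = 3532000 W
V = 130 / 3.6 = 36.1111 m/s
TE = 3532000 / 36.1111
TE = 97809.2 N

97809.2


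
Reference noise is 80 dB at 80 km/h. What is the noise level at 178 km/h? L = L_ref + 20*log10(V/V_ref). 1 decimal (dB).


V/V_ref = 178 / 80 = 2.225
log10(2.225) = 0.34733
20 * 0.34733 = 6.9466
L = 80 + 6.9466 = 86.9 dB

86.9


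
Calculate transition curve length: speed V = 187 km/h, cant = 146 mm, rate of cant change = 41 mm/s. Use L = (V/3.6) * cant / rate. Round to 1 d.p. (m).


Convert speed: V = 187 / 3.6 = 51.9444 m/s
L = 51.9444 * 146 / 41
L = 7583.8889 / 41
L = 185.0 m

185.0


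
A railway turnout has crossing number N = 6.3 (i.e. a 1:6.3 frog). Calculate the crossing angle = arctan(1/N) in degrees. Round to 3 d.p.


1/N = 1/6.3 = 0.15873
angle = arctan(0.15873) = 0.157417 rad
angle = 0.157417 * 180/pi = 9.019 degrees

9.019


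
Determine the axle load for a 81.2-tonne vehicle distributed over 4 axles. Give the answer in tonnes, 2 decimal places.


Load per axle = total weight / number of axles
Load = 81.2 / 4
Load = 20.30 tonnes

20.30


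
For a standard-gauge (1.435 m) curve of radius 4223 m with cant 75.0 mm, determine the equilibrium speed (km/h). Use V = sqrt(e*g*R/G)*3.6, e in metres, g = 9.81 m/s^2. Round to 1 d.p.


Convert cant: e = 75.0 mm = 0.0750 m
V_ms = sqrt(0.0750 * 9.81 * 4223 / 1.435)
V_ms = sqrt(2165.207143) = 46.5318 m/s
V = 46.5318 * 3.6 = 167.5 km/h

167.5


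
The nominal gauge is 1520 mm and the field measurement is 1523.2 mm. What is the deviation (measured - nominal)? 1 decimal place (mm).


Deviation = measured - nominal
Deviation = 1523.2 - 1520
Deviation = 3.2 mm

3.2


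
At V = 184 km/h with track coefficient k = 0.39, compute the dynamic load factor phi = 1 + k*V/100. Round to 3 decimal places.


phi = 1 + k * V / 100
phi = 1 + 0.39 * 184 / 100
phi = 1 + 0.7176
phi = 1.718

1.718


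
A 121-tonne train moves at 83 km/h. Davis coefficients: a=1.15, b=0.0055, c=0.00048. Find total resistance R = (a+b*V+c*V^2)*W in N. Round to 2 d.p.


b*V = 0.0055 * 83 = 0.4565
c*V^2 = 0.00048 * 6889 = 3.30672
R_per_t = 1.15 + 0.4565 + 3.30672 = 4.91322 N/t
R_total = 4.91322 * 121 = 594.50 N

594.50


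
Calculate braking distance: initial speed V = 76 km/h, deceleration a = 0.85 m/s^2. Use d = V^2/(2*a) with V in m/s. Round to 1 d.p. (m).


Convert speed: V = 76 / 3.6 = 21.1111 m/s
V^2 = 445.679
d = 445.679 / (2 * 0.85)
d = 445.679 / 1.7
d = 262.2 m

262.2


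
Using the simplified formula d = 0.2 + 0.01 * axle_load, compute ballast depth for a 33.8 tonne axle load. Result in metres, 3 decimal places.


d = 0.2 + 0.01 * 33.8
d = 0.2 + 0.338
d = 0.538 m

0.538


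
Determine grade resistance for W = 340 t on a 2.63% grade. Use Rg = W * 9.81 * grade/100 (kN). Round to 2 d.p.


Rg = W * 9.81 * grade / 100
Rg = 340 * 9.81 * 2.63 / 100
Rg = 3335.4 * 0.0263
Rg = 87.72 kN

87.72


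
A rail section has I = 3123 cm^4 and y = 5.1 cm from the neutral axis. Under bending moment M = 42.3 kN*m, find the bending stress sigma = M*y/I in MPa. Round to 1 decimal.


Convert units:
M = 42.3 kN*m = 42300000 N*mm
y = 5.1 cm = 51 mm
I = 3123 cm^4 = 31230000 mm^4
sigma = 42300000 * 51 / 31230000
sigma = 69.1 MPa

69.1


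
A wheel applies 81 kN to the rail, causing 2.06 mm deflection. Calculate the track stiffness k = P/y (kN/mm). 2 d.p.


Track stiffness k = P / y
k = 81 / 2.06
k = 39.32 kN/mm

39.32


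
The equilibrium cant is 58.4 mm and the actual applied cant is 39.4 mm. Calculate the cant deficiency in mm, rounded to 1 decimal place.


Cant deficiency = equilibrium cant - actual cant
CD = 58.4 - 39.4
CD = 19.0 mm

19.0


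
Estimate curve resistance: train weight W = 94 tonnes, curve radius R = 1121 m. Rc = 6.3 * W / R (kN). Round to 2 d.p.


Rc = 6.3 * W / R
Rc = 6.3 * 94 / 1121
Rc = 592.2 / 1121
Rc = 0.53 kN

0.53


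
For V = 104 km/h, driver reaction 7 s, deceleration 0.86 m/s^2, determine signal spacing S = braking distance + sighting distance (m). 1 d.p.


V = 104 / 3.6 = 28.8889 m/s
Braking distance = 28.8889^2 / (2*0.86) = 485.2139 m
Sighting distance = 28.8889 * 7 = 202.2222 m
S = 485.2139 + 202.2222 = 687.4 m

687.4


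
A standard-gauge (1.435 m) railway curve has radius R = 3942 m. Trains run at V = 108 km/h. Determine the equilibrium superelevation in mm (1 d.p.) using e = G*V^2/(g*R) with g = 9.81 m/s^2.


Convert speed: V = 108 / 3.6 = 30.0 m/s
Apply formula: e = 1.435 * 30.0^2 / (9.81 * 3942)
e = 1.435 * 900.0 / 38671.02
e = 0.033397 m = 33.4 mm

33.4


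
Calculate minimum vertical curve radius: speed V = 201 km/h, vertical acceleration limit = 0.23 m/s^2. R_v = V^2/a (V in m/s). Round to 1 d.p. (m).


Convert speed: V = 201 / 3.6 = 55.8333 m/s
V^2 = 3117.3611 m^2/s^2
R_v = 3117.3611 / 0.23
R_v = 13553.7 m

13553.7


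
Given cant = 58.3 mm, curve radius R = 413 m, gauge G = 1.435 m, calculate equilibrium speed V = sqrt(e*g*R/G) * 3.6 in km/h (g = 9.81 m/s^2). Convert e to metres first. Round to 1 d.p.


Convert cant: e = 58.3 mm = 0.0583 m
V_ms = sqrt(0.0583 * 9.81 * 413 / 1.435)
V_ms = sqrt(164.602229) = 12.8297 m/s
V = 12.8297 * 3.6 = 46.2 km/h

46.2


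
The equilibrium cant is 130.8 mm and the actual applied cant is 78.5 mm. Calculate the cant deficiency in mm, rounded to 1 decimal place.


Cant deficiency = equilibrium cant - actual cant
CD = 130.8 - 78.5
CD = 52.3 mm

52.3


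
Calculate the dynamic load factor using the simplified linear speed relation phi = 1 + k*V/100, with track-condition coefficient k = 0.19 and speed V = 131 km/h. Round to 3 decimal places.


phi = 1 + k * V / 100
phi = 1 + 0.19 * 131 / 100
phi = 1 + 0.2489
phi = 1.249

1.249


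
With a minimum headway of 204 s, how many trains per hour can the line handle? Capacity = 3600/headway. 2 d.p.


Capacity = 3600 / headway
Capacity = 3600 / 204
Capacity = 17.65 trains/hour

17.65


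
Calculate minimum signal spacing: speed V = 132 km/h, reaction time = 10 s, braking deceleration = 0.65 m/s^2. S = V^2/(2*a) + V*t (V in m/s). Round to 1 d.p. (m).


V = 132 / 3.6 = 36.6667 m/s
Braking distance = 36.6667^2 / (2*0.65) = 1034.188 m
Sighting distance = 36.6667 * 10 = 366.6667 m
S = 1034.188 + 366.6667 = 1400.9 m

1400.9


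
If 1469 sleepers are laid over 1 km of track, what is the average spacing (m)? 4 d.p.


Spacing = 1000 m / number of sleepers
Spacing = 1000 / 1469
Spacing = 0.6807 m

0.6807


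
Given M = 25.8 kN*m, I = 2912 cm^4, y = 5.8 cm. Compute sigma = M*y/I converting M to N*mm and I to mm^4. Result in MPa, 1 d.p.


Convert units:
M = 25.8 kN*m = 25800000 N*mm
y = 5.8 cm = 58 mm
I = 2912 cm^4 = 29120000 mm^4
sigma = 25800000 * 58 / 29120000
sigma = 51.4 MPa

51.4


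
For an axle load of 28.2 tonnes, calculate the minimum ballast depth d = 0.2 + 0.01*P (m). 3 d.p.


d = 0.2 + 0.01 * 28.2
d = 0.2 + 0.282
d = 0.482 m

0.482


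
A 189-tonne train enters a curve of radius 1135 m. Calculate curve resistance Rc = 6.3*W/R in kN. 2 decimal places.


Rc = 6.3 * W / R
Rc = 6.3 * 189 / 1135
Rc = 1190.7 / 1135
Rc = 1.05 kN

1.05


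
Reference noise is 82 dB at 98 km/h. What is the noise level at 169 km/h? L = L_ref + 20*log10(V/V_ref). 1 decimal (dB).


V/V_ref = 169 / 98 = 1.72449
log10(1.72449) = 0.236661
20 * 0.236661 = 4.7332
L = 82 + 4.7332 = 86.7 dB

86.7


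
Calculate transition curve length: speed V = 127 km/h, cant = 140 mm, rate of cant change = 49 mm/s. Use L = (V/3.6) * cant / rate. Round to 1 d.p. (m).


Convert speed: V = 127 / 3.6 = 35.2778 m/s
L = 35.2778 * 140 / 49
L = 4938.8889 / 49
L = 100.8 m

100.8


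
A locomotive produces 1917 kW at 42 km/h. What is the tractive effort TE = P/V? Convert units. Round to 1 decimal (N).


Convert: P = 1917 kW = 1917000 W
V = 42 / 3.6 = 11.6667 m/s
TE = 1917000 / 11.6667
TE = 164314.3 N

164314.3


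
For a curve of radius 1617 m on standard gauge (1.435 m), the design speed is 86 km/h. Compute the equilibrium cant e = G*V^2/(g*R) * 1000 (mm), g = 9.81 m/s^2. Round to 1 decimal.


Convert speed: V = 86 / 3.6 = 23.8889 m/s
Apply formula: e = 1.435 * 23.8889^2 / (9.81 * 1617)
e = 1.435 * 570.679 / 15862.77
e = 0.051626 m = 51.6 mm

51.6
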